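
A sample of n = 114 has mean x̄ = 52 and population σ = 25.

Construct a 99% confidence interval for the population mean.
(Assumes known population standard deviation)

Confidence level: 99%, α = 0.01
z_0.005 = 2.576
SE = σ/√n = 25/√114 = 2.3415
Margin of error = 2.576 × 2.3415 = 6.0317
CI: x̄ ± margin = 52 ± 6.0317
CI: (45.9683, 58.0317)

Answer: (45.9683, 58.0317)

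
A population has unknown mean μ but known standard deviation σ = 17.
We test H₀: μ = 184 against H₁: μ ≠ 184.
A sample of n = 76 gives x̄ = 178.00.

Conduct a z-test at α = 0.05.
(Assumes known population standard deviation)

Answer: z = -3.0769, reject H₀

Derivation:
Standard error: SE = σ/√n = 17/√76 = 1.9500
z-statistic: z = (x̄ - μ₀)/SE = (178.00 - 184)/1.9500 = -3.0769
Critical value: ±1.960
p-value = 0.0021
Decision: reject H₀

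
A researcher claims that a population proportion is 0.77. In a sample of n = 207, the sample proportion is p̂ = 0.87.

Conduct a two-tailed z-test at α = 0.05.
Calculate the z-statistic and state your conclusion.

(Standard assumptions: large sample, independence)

Answer: z = 3.4188, reject H₀

Derivation:
H₀: p = 0.77, H₁: p ≠ 0.77
Standard error: SE = √(p₀(1-p₀)/n) = √(0.77×0.23/207) = 0.029250
z-statistic: z = (p̂ - p₀)/SE = (0.87 - 0.77)/0.029250 = 3.4188
Critical value: z_0.025 = ±1.960
p-value = 0.0006
Decision: reject H₀ at α = 0.05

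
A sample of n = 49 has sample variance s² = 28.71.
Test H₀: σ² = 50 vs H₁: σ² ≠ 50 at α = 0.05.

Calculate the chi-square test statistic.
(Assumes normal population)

Answer: χ² = 27.5616, reject H₀

Derivation:
df = n - 1 = 48
χ² = (n-1)s²/σ₀² = 48×28.71/50 = 27.5616
Critical values: χ²_{0.975,48} = 30.755, χ²_{0.025,48} = 69.023
Rejection region: χ² < 30.755 or χ² > 69.023
Decision: reject H₀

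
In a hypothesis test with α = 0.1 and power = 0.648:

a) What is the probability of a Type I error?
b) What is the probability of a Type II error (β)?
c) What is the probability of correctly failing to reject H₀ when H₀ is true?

Answer: a) 0.1, b) 0.352, c) 0.9

Derivation:
a) Type I error probability = α = 0.1
b) Power = P(reject H₀ | H₁ true) = 1 - β = 0.648, so Type II error probability = β = 1 - Power = 0.352
c) P(fail to reject H₀ | H₀ true) = 1 - α = 0.9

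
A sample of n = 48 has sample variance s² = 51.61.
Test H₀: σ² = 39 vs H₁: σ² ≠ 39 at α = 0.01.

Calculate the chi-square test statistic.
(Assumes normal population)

Answer: χ² = 62.1967, fail to reject H₀

Derivation:
df = n - 1 = 47
χ² = (n-1)s²/σ₀² = 47×51.61/39 = 62.1967
Critical values: χ²_{0.995,47} = 25.775, χ²_{0.005,47} = 75.704
Rejection region: χ² < 25.775 or χ² > 75.704
Decision: fail to reject H₀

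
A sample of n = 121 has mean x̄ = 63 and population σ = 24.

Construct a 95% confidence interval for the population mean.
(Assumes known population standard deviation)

Confidence level: 95%, α = 0.05
z_0.025 = 1.960
SE = σ/√n = 24/√121 = 2.1818
Margin of error = 1.960 × 2.1818 = 4.2763
CI: x̄ ± margin = 63 ± 4.2763
CI: (58.7237, 67.2763)

Answer: (58.7237, 67.2763)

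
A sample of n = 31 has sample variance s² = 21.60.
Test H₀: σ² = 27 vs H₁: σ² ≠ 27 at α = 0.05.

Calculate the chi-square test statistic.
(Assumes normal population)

Answer: χ² = 24.0000, fail to reject H₀

Derivation:
df = n - 1 = 30
χ² = (n-1)s²/σ₀² = 30×21.60/27 = 24.0000
Critical values: χ²_{0.975,30} = 16.791, χ²_{0.025,30} = 46.979
Rejection region: χ² < 16.791 or χ² > 46.979
Decision: fail to reject H₀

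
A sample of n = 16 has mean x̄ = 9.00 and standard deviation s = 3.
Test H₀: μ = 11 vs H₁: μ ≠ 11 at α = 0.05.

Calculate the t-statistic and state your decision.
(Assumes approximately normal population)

df = n - 1 = 15
SE = s/√n = 3/√16 = 0.7500
t = (x̄ - μ₀)/SE = (9.00 - 11)/0.7500 = -2.6667
Critical value: t_{0.025,15} = ±2.131
p-value ≈ 0.0176
Decision: reject H₀

Answer: t = -2.6667, reject H₀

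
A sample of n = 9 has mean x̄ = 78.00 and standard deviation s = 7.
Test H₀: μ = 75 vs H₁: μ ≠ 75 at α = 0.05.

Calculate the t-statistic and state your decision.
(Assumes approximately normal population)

Answer: t = 1.2857, fail to reject H₀

Derivation:
df = n - 1 = 8
SE = s/√n = 7/√9 = 2.3333
t = (x̄ - μ₀)/SE = (78.00 - 75)/2.3333 = 1.2857
Critical value: t_{0.025,8} = ±2.306
p-value ≈ 0.2345
Decision: fail to reject H₀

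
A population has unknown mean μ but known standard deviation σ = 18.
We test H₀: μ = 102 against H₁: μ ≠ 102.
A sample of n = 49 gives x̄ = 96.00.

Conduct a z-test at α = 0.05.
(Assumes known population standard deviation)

Answer: z = -2.3334, reject H₀

Derivation:
Standard error: SE = σ/√n = 18/√49 = 2.5714
z-statistic: z = (x̄ - μ₀)/SE = (96.00 - 102)/2.5714 = -2.3334
Critical value: ±1.960
p-value = 0.0196
Decision: reject H₀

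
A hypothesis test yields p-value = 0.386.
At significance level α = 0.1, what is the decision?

Compare p-value to α:
0.386 ≥ 0.1
Decision: fail to reject H₀

Answer: fail to reject H₀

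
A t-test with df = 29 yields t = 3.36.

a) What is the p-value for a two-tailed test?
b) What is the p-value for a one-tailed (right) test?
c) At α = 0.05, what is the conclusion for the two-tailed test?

Answer: a) 0.0022, b) 0.0011, c) reject H₀

Derivation:
Using t-distribution with df = 29:
a) Two-tailed: p = 2×P(T > 3.36) = 0.0022
b) One-tailed: p = P(T > 3.36) = 0.0011
c) 0.0022 < 0.05, reject H₀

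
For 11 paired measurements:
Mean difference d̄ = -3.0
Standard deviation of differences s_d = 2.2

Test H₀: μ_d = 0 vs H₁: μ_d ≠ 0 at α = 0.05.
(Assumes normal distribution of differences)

Answer: t = -4.5228, reject H₀

Derivation:
df = n - 1 = 10
SE = s_d/√n = 2.2/√11 = 0.6633
t = d̄/SE = -3.0/0.6633 = -4.5228
Critical value: t_{0.025,10} = ±2.228
p-value ≈ 0.0011
Decision: reject H₀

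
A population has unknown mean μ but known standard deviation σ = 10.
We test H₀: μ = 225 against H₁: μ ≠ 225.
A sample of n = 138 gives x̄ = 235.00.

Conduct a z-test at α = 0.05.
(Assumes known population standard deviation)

Answer: z = 11.7467, reject H₀

Derivation:
Standard error: SE = σ/√n = 10/√138 = 0.8513
z-statistic: z = (x̄ - μ₀)/SE = (235.00 - 225)/0.8513 = 11.7467
Critical value: ±1.960
p-value < 0.0001
Decision: reject H₀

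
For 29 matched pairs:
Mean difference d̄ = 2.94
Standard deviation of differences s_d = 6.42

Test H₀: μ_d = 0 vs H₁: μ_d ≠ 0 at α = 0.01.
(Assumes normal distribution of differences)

df = n - 1 = 28
SE = s_d/√n = 6.42/√29 = 1.1922
t = d̄/SE = 2.94/1.1922 = 2.4660
Critical value: t_{0.005,28} = ±2.763
p-value ≈ 0.0201
Decision: fail to reject H₀

Answer: t = 2.4660, fail to reject H₀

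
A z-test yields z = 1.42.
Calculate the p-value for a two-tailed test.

For z = 1.42:
p = 2×P(Z > |1.42|) = 2×(1 - Φ(1.42)) = 0.1556

Answer: p-value ≈ 0.1556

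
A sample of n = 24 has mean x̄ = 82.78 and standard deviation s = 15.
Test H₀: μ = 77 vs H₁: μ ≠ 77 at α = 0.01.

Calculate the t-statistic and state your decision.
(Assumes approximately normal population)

Answer: t = 1.8877, fail to reject H₀

Derivation:
df = n - 1 = 23
SE = s/√n = 15/√24 = 3.0619
t = (x̄ - μ₀)/SE = (82.78 - 77)/3.0619 = 1.8877
Critical value: t_{0.005,23} = ±2.807
p-value ≈ 0.0717
Decision: fail to reject H₀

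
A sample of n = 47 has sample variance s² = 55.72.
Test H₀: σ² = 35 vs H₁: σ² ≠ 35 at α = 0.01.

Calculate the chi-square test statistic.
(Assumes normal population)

df = n - 1 = 46
χ² = (n-1)s²/σ₀² = 46×55.72/35 = 73.2320
Critical values: χ²_{0.995,46} = 25.041, χ²_{0.005,46} = 74.437
Rejection region: χ² < 25.041 or χ² > 74.437
Decision: fail to reject H₀

Answer: χ² = 73.2320, fail to reject H₀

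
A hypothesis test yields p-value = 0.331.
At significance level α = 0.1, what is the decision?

Answer: fail to reject H₀

Derivation:
Compare p-value to α:
0.331 ≥ 0.1
Decision: fail to reject H₀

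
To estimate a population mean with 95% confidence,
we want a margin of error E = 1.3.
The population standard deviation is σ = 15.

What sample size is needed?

Answer: n = 512

Derivation:
z_0.025 = 1.960
n = (z×σ/E)² = (1.960×15/1.3)²
n = 511.4556
Round up: n = 512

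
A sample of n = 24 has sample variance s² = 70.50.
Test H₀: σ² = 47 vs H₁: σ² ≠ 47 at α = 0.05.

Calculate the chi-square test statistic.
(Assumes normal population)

Answer: χ² = 34.5000, fail to reject H₀

Derivation:
df = n - 1 = 23
χ² = (n-1)s²/σ₀² = 23×70.50/47 = 34.5000
Critical values: χ²_{0.975,23} = 11.689, χ²_{0.025,23} = 38.076
Rejection region: χ² < 11.689 or χ² > 38.076
Decision: fail to reject H₀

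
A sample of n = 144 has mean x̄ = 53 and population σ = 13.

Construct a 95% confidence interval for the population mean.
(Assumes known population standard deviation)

Answer: (50.8767, 55.1233)

Derivation:
Confidence level: 95%, α = 0.05
z_0.025 = 1.960
SE = σ/√n = 13/√144 = 1.0833
Margin of error = 1.960 × 1.0833 = 2.1233
CI: x̄ ± margin = 53 ± 2.1233
CI: (50.8767, 55.1233)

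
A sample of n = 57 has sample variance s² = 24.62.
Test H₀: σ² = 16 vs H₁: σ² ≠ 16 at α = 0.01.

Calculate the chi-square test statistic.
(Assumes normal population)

Answer: χ² = 86.1700, fail to reject H₀

Derivation:
df = n - 1 = 56
χ² = (n-1)s²/σ₀² = 56×24.62/16 = 86.1700
Critical values: χ²_{0.995,56} = 32.490, χ²_{0.005,56} = 86.994
Rejection region: χ² < 32.490 or χ² > 86.994
Decision: fail to reject H₀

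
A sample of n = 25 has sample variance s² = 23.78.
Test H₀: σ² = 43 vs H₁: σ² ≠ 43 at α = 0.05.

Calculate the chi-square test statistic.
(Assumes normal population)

Answer: χ² = 13.2726, fail to reject H₀

Derivation:
df = n - 1 = 24
χ² = (n-1)s²/σ₀² = 24×23.78/43 = 13.2726
Critical values: χ²_{0.975,24} = 12.401, χ²_{0.025,24} = 39.364
Rejection region: χ² < 12.401 or χ² > 39.364
Decision: fail to reject H₀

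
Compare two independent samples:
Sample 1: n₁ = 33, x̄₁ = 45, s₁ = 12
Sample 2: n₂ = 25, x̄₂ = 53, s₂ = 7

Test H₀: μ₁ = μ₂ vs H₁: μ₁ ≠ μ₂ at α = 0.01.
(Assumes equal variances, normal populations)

Answer: t = -2.9688, reject H₀

Derivation:
Pooled variance: s²_p = [32×12² + 24×7²]/(56) = 103.2857
s_p = 10.1630
SE = s_p×√(1/n₁ + 1/n₂) = 10.1630×√(1/33 + 1/25) = 2.6947
t = (x̄₁ - x̄₂)/SE = (45 - 53)/2.6947 = -2.9688
df = 56, t-critical = ±2.667
Decision: reject H₀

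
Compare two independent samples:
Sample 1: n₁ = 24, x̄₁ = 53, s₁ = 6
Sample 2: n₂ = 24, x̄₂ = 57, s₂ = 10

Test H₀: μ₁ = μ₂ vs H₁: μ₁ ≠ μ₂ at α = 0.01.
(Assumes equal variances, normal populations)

Answer: t = -1.6803, fail to reject H₀

Derivation:
Pooled variance: s²_p = [23×6² + 23×10²]/(46) = 68.0000
s_p = 8.2462
SE = s_p×√(1/n₁ + 1/n₂) = 8.2462×√(1/24 + 1/24) = 2.3805
t = (x̄₁ - x̄₂)/SE = (53 - 57)/2.3805 = -1.6803
df = 46, t-critical = ±2.687
Decision: fail to reject H₀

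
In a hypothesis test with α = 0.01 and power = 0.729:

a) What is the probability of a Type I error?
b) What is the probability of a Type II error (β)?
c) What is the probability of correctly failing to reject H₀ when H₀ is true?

a) Type I error probability = α = 0.01
b) Power = P(reject H₀ | H₁ true) = 1 - β = 0.729, so Type II error probability = β = 1 - Power = 0.271
c) P(fail to reject H₀ | H₀ true) = 1 - α = 0.99

Answer: a) 0.01, b) 0.271, c) 0.99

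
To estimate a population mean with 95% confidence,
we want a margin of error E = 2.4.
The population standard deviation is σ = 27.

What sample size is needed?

Answer: n = 487

Derivation:
z_0.025 = 1.960
n = (z×σ/E)² = (1.960×27/2.4)²
n = 486.2025
Round up: n = 487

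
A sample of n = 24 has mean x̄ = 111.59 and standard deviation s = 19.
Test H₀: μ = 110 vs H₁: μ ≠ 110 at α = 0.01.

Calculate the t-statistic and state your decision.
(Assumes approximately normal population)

df = n - 1 = 23
SE = s/√n = 19/√24 = 3.8784
t = (x̄ - μ₀)/SE = (111.59 - 110)/3.8784 = 0.4100
Critical value: t_{0.005,23} = ±2.807
p-value ≈ 0.6856
Decision: fail to reject H₀

Answer: t = 0.4100, fail to reject H₀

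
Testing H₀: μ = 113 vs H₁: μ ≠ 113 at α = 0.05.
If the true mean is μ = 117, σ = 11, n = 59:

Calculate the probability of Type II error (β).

SE = σ/√n = 11/√59 = 1.4321
Critical values: μ₀ ± z_0.025×SE = 113 ± 1.960×1.4321
Acceptance region: (110.1931, 115.8069)
Under H₁ (μ = 117): z_high = (115.8069 - 117)/1.4321 = -0.8331, z_low = (110.1931 - 117)/1.4321 = -4.7531
β = P(not reject | H₁) = Φ(-0.8331) - Φ(-4.7531) ≈ 0.2024

Answer: β ≈ 0.2024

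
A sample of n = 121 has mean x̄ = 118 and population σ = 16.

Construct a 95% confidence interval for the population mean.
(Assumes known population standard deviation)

Answer: (115.1492, 120.8508)

Derivation:
Confidence level: 95%, α = 0.05
z_0.025 = 1.960
SE = σ/√n = 16/√121 = 1.4545
Margin of error = 1.960 × 1.4545 = 2.8508
CI: x̄ ± margin = 118 ± 2.8508
CI: (115.1492, 120.8508)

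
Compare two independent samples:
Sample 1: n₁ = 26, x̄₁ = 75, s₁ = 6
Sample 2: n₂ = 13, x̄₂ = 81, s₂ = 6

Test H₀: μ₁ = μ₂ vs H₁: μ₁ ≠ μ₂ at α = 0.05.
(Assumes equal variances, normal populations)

Pooled variance: s²_p = [25×6² + 12×6²]/(37) = 36.0000
s_p = 6.0000
SE = s_p×√(1/n₁ + 1/n₂) = 6.0000×√(1/26 + 1/13) = 2.0381
t = (x̄₁ - x̄₂)/SE = (75 - 81)/2.0381 = -2.9439
df = 37, t-critical = ±2.026
Decision: reject H₀

Answer: t = -2.9439, reject H₀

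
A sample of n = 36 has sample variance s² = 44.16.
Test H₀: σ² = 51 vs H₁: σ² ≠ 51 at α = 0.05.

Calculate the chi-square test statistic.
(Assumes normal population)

df = n - 1 = 35
χ² = (n-1)s²/σ₀² = 35×44.16/51 = 30.3059
Critical values: χ²_{0.975,35} = 20.569, χ²_{0.025,35} = 53.203
Rejection region: χ² < 20.569 or χ² > 53.203
Decision: fail to reject H₀

Answer: χ² = 30.3059, fail to reject H₀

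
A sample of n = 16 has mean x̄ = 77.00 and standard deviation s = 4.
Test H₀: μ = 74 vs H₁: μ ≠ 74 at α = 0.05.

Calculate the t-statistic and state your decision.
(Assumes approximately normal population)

df = n - 1 = 15
SE = s/√n = 4/√16 = 1.0000
t = (x̄ - μ₀)/SE = (77.00 - 74)/1.0000 = 3.0000
Critical value: t_{0.025,15} = ±2.131
p-value ≈ 0.0090
Decision: reject H₀

Answer: t = 3.0000, reject H₀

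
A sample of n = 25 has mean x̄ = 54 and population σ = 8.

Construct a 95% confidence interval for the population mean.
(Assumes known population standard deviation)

Confidence level: 95%, α = 0.05
z_0.025 = 1.960
SE = σ/√n = 8/√25 = 1.6000
Margin of error = 1.960 × 1.6000 = 3.1360
CI: x̄ ± margin = 54 ± 3.1360
CI: (50.8640, 57.1360)

Answer: (50.8640, 57.1360)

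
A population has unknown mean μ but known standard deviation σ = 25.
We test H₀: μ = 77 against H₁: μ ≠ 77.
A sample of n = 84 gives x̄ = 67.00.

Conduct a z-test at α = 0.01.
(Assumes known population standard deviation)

Standard error: SE = σ/√n = 25/√84 = 2.7277
z-statistic: z = (x̄ - μ₀)/SE = (67.00 - 77)/2.7277 = -3.6661
Critical value: ±2.576
p-value = 0.0002
Decision: reject H₀

Answer: z = -3.6661, reject H₀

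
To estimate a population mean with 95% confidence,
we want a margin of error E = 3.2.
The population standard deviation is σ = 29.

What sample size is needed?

z_0.025 = 1.960
n = (z×σ/E)² = (1.960×29/3.2)²
n = 315.5064
Round up: n = 316

Answer: n = 316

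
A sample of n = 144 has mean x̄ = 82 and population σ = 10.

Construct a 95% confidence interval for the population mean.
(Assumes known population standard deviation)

Answer: (80.3667, 83.6333)

Derivation:
Confidence level: 95%, α = 0.05
z_0.025 = 1.960
SE = σ/√n = 10/√144 = 0.8333
Margin of error = 1.960 × 0.8333 = 1.6333
CI: x̄ ± margin = 82 ± 1.6333
CI: (80.3667, 83.6333)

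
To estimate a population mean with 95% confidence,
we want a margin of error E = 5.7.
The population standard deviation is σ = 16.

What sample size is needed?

Answer: n = 31

Derivation:
z_0.025 = 1.960
n = (z×σ/E)² = (1.960×16/5.7)²
n = 30.2693
Round up: n = 31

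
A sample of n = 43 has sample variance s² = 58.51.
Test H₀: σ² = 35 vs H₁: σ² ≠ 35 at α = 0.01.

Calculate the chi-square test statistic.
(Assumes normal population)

df = n - 1 = 42
χ² = (n-1)s²/σ₀² = 42×58.51/35 = 70.2120
Critical values: χ²_{0.995,42} = 22.138, χ²_{0.005,42} = 69.336
Rejection region: χ² < 22.138 or χ² > 69.336
Decision: reject H₀

Answer: χ² = 70.2120, reject H₀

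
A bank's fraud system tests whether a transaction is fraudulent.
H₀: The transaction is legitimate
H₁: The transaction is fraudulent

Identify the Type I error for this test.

Answer: Blocking a legitimate transaction as fraud

Derivation:
A Type I error (probability α) occurs when we reject a true H₀.
A Type II error (probability β) occurs when we fail to reject a false H₀.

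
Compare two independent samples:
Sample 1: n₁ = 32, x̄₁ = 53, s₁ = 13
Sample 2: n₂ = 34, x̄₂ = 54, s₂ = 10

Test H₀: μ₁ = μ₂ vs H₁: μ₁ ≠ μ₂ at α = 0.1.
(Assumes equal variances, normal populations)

Answer: t = -0.3515, fail to reject H₀

Derivation:
Pooled variance: s²_p = [31×13² + 33×10²]/(64) = 133.4219
s_p = 11.5508
SE = s_p×√(1/n₁ + 1/n₂) = 11.5508×√(1/32 + 1/34) = 2.8449
t = (x̄₁ - x̄₂)/SE = (53 - 54)/2.8449 = -0.3515
df = 64, t-critical = ±1.669
Decision: fail to reject H₀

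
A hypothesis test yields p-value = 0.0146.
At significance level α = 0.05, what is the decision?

Answer: reject H₀

Derivation:
Compare p-value to α:
0.0146 < 0.05
Decision: reject H₀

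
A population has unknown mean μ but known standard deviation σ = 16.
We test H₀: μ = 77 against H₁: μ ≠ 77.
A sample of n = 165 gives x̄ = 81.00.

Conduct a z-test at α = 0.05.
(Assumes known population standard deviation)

Standard error: SE = σ/√n = 16/√165 = 1.2456
z-statistic: z = (x̄ - μ₀)/SE = (81.00 - 77)/1.2456 = 3.2113
Critical value: ±1.960
p-value = 0.0013
Decision: reject H₀

Answer: z = 3.2113, reject H₀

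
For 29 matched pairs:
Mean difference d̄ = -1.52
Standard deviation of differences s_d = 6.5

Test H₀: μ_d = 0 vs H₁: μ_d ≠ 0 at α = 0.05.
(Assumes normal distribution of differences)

Answer: t = -1.2593, fail to reject H₀

Derivation:
df = n - 1 = 28
SE = s_d/√n = 6.5/√29 = 1.2070
t = d̄/SE = -1.52/1.2070 = -1.2593
Critical value: t_{0.025,28} = ±2.048
p-value ≈ 0.2183
Decision: fail to reject H₀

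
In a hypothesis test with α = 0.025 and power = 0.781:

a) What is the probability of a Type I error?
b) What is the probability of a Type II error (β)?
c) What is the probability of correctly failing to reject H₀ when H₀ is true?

Answer: a) 0.025, b) 0.219, c) 0.975

Derivation:
a) Type I error probability = α = 0.025
b) Power = P(reject H₀ | H₁ true) = 1 - β = 0.781, so Type II error probability = β = 1 - Power = 0.219
c) P(fail to reject H₀ | H₀ true) = 1 - α = 0.975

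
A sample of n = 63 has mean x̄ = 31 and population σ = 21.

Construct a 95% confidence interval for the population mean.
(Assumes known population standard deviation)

Confidence level: 95%, α = 0.05
z_0.025 = 1.960
SE = σ/√n = 21/√63 = 2.6458
Margin of error = 1.960 × 2.6458 = 5.1858
CI: x̄ ± margin = 31 ± 5.1858
CI: (25.8142, 36.1858)

Answer: (25.8142, 36.1858)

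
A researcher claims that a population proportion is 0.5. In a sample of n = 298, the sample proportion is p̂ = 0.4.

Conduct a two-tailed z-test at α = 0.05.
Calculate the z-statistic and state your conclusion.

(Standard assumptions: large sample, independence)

H₀: p = 0.5, H₁: p ≠ 0.5
Standard error: SE = √(p₀(1-p₀)/n) = √(0.5×0.5/298) = 0.028964
z-statistic: z = (p̂ - p₀)/SE = (0.4 - 0.5)/0.028964 = -3.4526
Critical value: z_0.025 = ±1.960
p-value = 0.0006
Decision: reject H₀ at α = 0.05

Answer: z = -3.4526, reject H₀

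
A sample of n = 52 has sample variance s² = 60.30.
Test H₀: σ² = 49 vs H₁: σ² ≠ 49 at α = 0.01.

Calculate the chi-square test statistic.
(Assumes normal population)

df = n - 1 = 51
χ² = (n-1)s²/σ₀² = 51×60.30/49 = 62.7612
Critical values: χ²_{0.995,51} = 28.735, χ²_{0.005,51} = 80.747
Rejection region: χ² < 28.735 or χ² > 80.747
Decision: fail to reject H₀

Answer: χ² = 62.7612, fail to reject H₀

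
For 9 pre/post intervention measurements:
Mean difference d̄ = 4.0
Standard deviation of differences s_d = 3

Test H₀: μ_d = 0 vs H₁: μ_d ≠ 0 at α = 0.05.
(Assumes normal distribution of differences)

Answer: t = 4.0000, reject H₀

Derivation:
df = n - 1 = 8
SE = s_d/√n = 3/√9 = 1.0000
t = d̄/SE = 4.0/1.0000 = 4.0000
Critical value: t_{0.025,8} = ±2.306
p-value ≈ 0.0039
Decision: reject H₀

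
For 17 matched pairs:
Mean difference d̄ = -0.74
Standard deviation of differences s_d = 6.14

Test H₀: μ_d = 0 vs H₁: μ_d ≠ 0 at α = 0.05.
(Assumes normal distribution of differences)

Answer: t = -0.4969, fail to reject H₀

Derivation:
df = n - 1 = 16
SE = s_d/√n = 6.14/√17 = 1.4892
t = d̄/SE = -0.74/1.4892 = -0.4969
Critical value: t_{0.025,16} = ±2.120
p-value ≈ 0.6260
Decision: fail to reject H₀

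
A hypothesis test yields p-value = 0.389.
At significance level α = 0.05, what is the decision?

Answer: fail to reject H₀

Derivation:
Compare p-value to α:
0.389 ≥ 0.05
Decision: fail to reject H₀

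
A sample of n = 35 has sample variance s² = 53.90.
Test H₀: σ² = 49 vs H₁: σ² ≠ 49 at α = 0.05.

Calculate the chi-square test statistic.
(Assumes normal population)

df = n - 1 = 34
χ² = (n-1)s²/σ₀² = 34×53.90/49 = 37.4000
Critical values: χ²_{0.975,34} = 19.806, χ²_{0.025,34} = 51.966
Rejection region: χ² < 19.806 or χ² > 51.966
Decision: fail to reject H₀

Answer: χ² = 37.4000, fail to reject H₀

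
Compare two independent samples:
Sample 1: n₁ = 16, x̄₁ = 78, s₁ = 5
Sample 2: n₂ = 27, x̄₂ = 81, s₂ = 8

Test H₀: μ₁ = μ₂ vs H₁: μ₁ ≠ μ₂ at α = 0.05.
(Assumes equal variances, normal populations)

Pooled variance: s²_p = [15×5² + 26×8²]/(41) = 49.7317
s_p = 7.0521
SE = s_p×√(1/n₁ + 1/n₂) = 7.0521×√(1/16 + 1/27) = 2.2249
t = (x̄₁ - x̄₂)/SE = (78 - 81)/2.2249 = -1.3484
df = 41, t-critical = ±2.020
Decision: fail to reject H₀

Answer: t = -1.3484, fail to reject H₀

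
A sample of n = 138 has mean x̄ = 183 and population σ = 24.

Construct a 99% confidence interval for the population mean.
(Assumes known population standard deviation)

Answer: (177.7372, 188.2628)

Derivation:
Confidence level: 99%, α = 0.01
z_0.005 = 2.576
SE = σ/√n = 24/√138 = 2.0430
Margin of error = 2.576 × 2.0430 = 5.2628
CI: x̄ ± margin = 183 ± 5.2628
CI: (177.7372, 188.2628)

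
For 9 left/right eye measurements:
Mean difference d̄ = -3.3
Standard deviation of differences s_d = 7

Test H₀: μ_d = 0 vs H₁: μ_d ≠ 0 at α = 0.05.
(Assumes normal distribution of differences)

df = n - 1 = 8
SE = s_d/√n = 7/√9 = 2.3333
t = d̄/SE = -3.3/2.3333 = -1.4143
Critical value: t_{0.025,8} = ±2.306
p-value ≈ 0.1950
Decision: fail to reject H₀

Answer: t = -1.4143, fail to reject H₀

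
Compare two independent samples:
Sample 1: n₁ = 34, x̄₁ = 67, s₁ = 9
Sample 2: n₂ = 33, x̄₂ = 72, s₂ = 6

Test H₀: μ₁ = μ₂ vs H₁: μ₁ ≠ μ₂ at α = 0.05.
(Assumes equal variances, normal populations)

Pooled variance: s²_p = [33×9² + 32×6²]/(65) = 58.8462
s_p = 7.6711
SE = s_p×√(1/n₁ + 1/n₂) = 7.6711×√(1/34 + 1/33) = 1.8746
t = (x̄₁ - x̄₂)/SE = (67 - 72)/1.8746 = -2.6672
df = 65, t-critical = ±1.997
Decision: reject H₀

Answer: t = -2.6672, reject H₀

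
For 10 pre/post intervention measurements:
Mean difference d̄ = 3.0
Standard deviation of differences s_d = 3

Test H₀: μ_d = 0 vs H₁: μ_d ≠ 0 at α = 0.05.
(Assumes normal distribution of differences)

df = n - 1 = 9
SE = s_d/√n = 3/√10 = 0.9487
t = d̄/SE = 3.0/0.9487 = 3.1622
Critical value: t_{0.025,9} = ±2.262
p-value ≈ 0.0115
Decision: reject H₀

Answer: t = 3.1622, reject H₀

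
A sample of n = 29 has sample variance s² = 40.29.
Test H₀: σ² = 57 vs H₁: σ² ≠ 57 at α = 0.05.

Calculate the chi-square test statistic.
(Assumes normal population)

Answer: χ² = 19.7916, fail to reject H₀

Derivation:
df = n - 1 = 28
χ² = (n-1)s²/σ₀² = 28×40.29/57 = 19.7916
Critical values: χ²_{0.975,28} = 15.308, χ²_{0.025,28} = 44.461
Rejection region: χ² < 15.308 or χ² > 44.461
Decision: fail to reject H₀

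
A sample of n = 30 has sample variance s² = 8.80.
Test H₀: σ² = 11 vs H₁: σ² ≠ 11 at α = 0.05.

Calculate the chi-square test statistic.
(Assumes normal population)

df = n - 1 = 29
χ² = (n-1)s²/σ₀² = 29×8.80/11 = 23.2000
Critical values: χ²_{0.975,29} = 16.047, χ²_{0.025,29} = 45.722
Rejection region: χ² < 16.047 or χ² > 45.722
Decision: fail to reject H₀

Answer: χ² = 23.2000, fail to reject H₀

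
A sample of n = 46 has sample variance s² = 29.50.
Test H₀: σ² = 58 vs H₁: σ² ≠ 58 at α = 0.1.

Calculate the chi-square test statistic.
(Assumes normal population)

df = n - 1 = 45
χ² = (n-1)s²/σ₀² = 45×29.50/58 = 22.8879
Critical values: χ²_{0.95,45} = 30.612, χ²_{0.05,45} = 61.656
Rejection region: χ² < 30.612 or χ² > 61.656
Decision: reject H₀

Answer: χ² = 22.8879, reject H₀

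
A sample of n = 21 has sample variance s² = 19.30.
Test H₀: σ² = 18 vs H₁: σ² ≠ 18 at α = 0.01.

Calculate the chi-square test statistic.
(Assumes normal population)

df = n - 1 = 20
χ² = (n-1)s²/σ₀² = 20×19.30/18 = 21.4444
Critical values: χ²_{0.995,20} = 7.434, χ²_{0.005,20} = 39.997
Rejection region: χ² < 7.434 or χ² > 39.997
Decision: fail to reject H₀

Answer: χ² = 21.4444, fail to reject H₀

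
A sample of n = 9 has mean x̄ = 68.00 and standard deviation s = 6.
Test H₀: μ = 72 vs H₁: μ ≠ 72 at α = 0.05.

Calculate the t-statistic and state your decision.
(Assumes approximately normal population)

df = n - 1 = 8
SE = s/√n = 6/√9 = 2.0000
t = (x̄ - μ₀)/SE = (68.00 - 72)/2.0000 = -2.0000
Critical value: t_{0.025,8} = ±2.306
p-value ≈ 0.0805
Decision: fail to reject H₀

Answer: t = -2.0000, fail to reject H₀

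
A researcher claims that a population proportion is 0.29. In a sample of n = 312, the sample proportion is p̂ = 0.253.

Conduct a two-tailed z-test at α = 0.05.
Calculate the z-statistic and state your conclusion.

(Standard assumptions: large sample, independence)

Answer: z = -1.4403, fail to reject H₀

Derivation:
H₀: p = 0.29, H₁: p ≠ 0.29
Standard error: SE = √(p₀(1-p₀)/n) = √(0.29×0.71/312) = 0.025689
z-statistic: z = (p̂ - p₀)/SE = (0.253 - 0.29)/0.025689 = -1.4403
Critical value: z_0.025 = ±1.960
p-value = 0.1498
Decision: fail to reject H₀ at α = 0.05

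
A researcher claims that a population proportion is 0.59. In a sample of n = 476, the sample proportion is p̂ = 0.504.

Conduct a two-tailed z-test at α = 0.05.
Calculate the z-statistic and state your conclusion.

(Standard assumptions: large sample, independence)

H₀: p = 0.59, H₁: p ≠ 0.59
Standard error: SE = √(p₀(1-p₀)/n) = √(0.59×0.41/476) = 0.022543
z-statistic: z = (p̂ - p₀)/SE = (0.504 - 0.59)/0.022543 = -3.8149
Critical value: z_0.025 = ±1.960
p-value = 0.0001
Decision: reject H₀ at α = 0.05

Answer: z = -3.8149, reject H₀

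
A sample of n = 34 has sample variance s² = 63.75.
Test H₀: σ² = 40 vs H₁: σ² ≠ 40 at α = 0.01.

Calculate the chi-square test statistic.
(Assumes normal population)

df = n - 1 = 33
χ² = (n-1)s²/σ₀² = 33×63.75/40 = 52.5938
Critical values: χ²_{0.995,33} = 15.815, χ²_{0.005,33} = 57.648
Rejection region: χ² < 15.815 or χ² > 57.648
Decision: fail to reject H₀

Answer: χ² = 52.5938, fail to reject H₀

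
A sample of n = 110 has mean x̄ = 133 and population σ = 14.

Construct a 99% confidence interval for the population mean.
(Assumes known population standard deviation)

Confidence level: 99%, α = 0.01
z_0.005 = 2.576
SE = σ/√n = 14/√110 = 1.3348
Margin of error = 2.576 × 1.3348 = 3.4384
CI: x̄ ± margin = 133 ± 3.4384
CI: (129.5616, 136.4384)

Answer: (129.5616, 136.4384)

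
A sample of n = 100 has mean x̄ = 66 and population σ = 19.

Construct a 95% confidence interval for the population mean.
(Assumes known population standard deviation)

Answer: (62.2760, 69.7240)

Derivation:
Confidence level: 95%, α = 0.05
z_0.025 = 1.960
SE = σ/√n = 19/√100 = 1.9000
Margin of error = 1.960 × 1.9000 = 3.7240
CI: x̄ ± margin = 66 ± 3.7240
CI: (62.2760, 69.7240)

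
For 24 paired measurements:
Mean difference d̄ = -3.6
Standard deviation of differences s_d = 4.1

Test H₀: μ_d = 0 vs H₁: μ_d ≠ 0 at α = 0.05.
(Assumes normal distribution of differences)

df = n - 1 = 23
SE = s_d/√n = 4.1/√24 = 0.8369
t = d̄/SE = -3.6/0.8369 = -4.3016
Critical value: t_{0.025,23} = ±2.069
p-value ≈ 0.0003
Decision: reject H₀

Answer: t = -4.3016, reject H₀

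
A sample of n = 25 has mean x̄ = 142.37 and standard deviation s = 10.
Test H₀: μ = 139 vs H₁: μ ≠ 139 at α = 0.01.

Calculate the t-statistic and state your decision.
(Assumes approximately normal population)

df = n - 1 = 24
SE = s/√n = 10/√25 = 2.0000
t = (x̄ - μ₀)/SE = (142.37 - 139)/2.0000 = 1.6850
Critical value: t_{0.005,24} = ±2.797
p-value ≈ 0.1050
Decision: fail to reject H₀

Answer: t = 1.6850, fail to reject H₀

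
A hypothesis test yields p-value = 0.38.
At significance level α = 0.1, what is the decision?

Answer: fail to reject H₀

Derivation:
Compare p-value to α:
0.38 ≥ 0.1
Decision: fail to reject H₀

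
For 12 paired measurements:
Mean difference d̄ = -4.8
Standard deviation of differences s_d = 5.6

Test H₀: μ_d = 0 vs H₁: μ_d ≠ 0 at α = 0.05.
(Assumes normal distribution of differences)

df = n - 1 = 11
SE = s_d/√n = 5.6/√12 = 1.6166
t = d̄/SE = -4.8/1.6166 = -2.9692
Critical value: t_{0.025,11} = ±2.201
p-value ≈ 0.0128
Decision: reject H₀

Answer: t = -2.9692, reject H₀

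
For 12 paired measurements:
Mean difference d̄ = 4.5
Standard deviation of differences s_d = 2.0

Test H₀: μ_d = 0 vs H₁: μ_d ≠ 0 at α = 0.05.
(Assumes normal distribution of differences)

Answer: t = 7.7936, reject H₀

Derivation:
df = n - 1 = 11
SE = s_d/√n = 2.0/√12 = 0.5774
t = d̄/SE = 4.5/0.5774 = 7.7936
Critical value: t_{0.025,11} = ±2.201
p-value < 0.0001
Decision: reject H₀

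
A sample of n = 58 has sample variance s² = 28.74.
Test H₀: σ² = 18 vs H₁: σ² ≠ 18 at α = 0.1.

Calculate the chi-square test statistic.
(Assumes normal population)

Answer: χ² = 91.0100, reject H₀

Derivation:
df = n - 1 = 57
χ² = (n-1)s²/σ₀² = 57×28.74/18 = 91.0100
Critical values: χ²_{0.95,57} = 40.646, χ²_{0.05,57} = 75.624
Rejection region: χ² < 40.646 or χ² > 75.624
Decision: reject H₀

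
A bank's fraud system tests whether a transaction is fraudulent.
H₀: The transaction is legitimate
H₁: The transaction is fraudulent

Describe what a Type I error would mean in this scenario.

Answer: Blocking a legitimate transaction as fraud

Derivation:
Type I error (α): Rejecting H₀ when H₀ is true
Type II error (β): Failing to reject H₀ when H₁ is true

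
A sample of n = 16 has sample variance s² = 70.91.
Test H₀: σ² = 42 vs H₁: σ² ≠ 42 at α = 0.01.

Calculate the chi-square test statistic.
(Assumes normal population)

Answer: χ² = 25.3250, fail to reject H₀

Derivation:
df = n - 1 = 15
χ² = (n-1)s²/σ₀² = 15×70.91/42 = 25.3250
Critical values: χ²_{0.995,15} = 4.601, χ²_{0.005,15} = 32.801
Rejection region: χ² < 4.601 or χ² > 32.801
Decision: fail to reject H₀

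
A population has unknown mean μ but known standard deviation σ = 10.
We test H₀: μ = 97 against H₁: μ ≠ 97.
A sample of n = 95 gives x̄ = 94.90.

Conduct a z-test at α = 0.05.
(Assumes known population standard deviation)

Standard error: SE = σ/√n = 10/√95 = 1.0260
z-statistic: z = (x̄ - μ₀)/SE = (94.90 - 97)/1.0260 = -2.0468
Critical value: ±1.960
p-value = 0.0407
Decision: reject H₀

Answer: z = -2.0468, reject H₀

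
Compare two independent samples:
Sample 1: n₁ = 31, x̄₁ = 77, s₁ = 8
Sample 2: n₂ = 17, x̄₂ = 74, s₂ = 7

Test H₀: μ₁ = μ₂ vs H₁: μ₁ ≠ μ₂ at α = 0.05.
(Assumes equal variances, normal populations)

Answer: t = 1.2965, fail to reject H₀

Derivation:
Pooled variance: s²_p = [30×8² + 16×7²]/(46) = 58.7826
s_p = 7.6670
SE = s_p×√(1/n₁ + 1/n₂) = 7.6670×√(1/31 + 1/17) = 2.3139
t = (x̄₁ - x̄₂)/SE = (77 - 74)/2.3139 = 1.2965
df = 46, t-critical = ±2.013
Decision: fail to reject H₀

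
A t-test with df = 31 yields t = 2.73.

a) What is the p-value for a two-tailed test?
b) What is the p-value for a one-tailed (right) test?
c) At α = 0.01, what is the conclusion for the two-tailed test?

Using t-distribution with df = 31:
a) Two-tailed: p = 2×P(T > 2.73) = 0.0103
b) One-tailed: p = P(T > 2.73) = 0.0052
c) 0.0103 ≥ 0.01, fail to reject H₀

Answer: a) 0.0103, b) 0.0052, c) fail to reject H₀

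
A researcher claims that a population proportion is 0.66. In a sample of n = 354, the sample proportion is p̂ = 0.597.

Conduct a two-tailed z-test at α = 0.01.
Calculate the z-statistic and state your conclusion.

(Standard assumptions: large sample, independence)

H₀: p = 0.66, H₁: p ≠ 0.66
Standard error: SE = √(p₀(1-p₀)/n) = √(0.66×0.34/354) = 0.025177
z-statistic: z = (p̂ - p₀)/SE = (0.597 - 0.66)/0.025177 = -2.5023
Critical value: z_0.005 = ±2.576
p-value = 0.0123
Decision: fail to reject H₀ at α = 0.01

Answer: z = -2.5023, fail to reject H₀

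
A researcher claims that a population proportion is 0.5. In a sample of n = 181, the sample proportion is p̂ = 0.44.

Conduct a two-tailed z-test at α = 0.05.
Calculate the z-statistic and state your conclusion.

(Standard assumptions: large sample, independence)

Answer: z = -1.6144, fail to reject H₀

Derivation:
H₀: p = 0.5, H₁: p ≠ 0.5
Standard error: SE = √(p₀(1-p₀)/n) = √(0.5×0.5/181) = 0.037165
z-statistic: z = (p̂ - p₀)/SE = (0.44 - 0.5)/0.037165 = -1.6144
Critical value: z_0.025 = ±1.960
p-value = 0.1064
Decision: fail to reject H₀ at α = 0.05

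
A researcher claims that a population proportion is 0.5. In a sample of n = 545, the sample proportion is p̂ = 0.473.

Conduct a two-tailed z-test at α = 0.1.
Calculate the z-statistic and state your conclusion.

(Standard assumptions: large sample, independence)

H₀: p = 0.5, H₁: p ≠ 0.5
Standard error: SE = √(p₀(1-p₀)/n) = √(0.5×0.5/545) = 0.021418
z-statistic: z = (p̂ - p₀)/SE = (0.473 - 0.5)/0.021418 = -1.2606
Critical value: z_0.05 = ±1.645
p-value = 0.2075
Decision: fail to reject H₀ at α = 0.1

Answer: z = -1.2606, fail to reject H₀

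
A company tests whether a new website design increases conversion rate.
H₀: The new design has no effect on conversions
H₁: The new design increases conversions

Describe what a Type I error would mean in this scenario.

A Type I error (probability α) occurs when we reject a true H₀.
A Type II error (probability β) occurs when we fail to reject a false H₀.

Answer: Switching to a new design that doesn't actually help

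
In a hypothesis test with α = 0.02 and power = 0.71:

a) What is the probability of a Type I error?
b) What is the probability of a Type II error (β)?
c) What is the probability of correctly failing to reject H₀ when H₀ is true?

Answer: a) 0.02, b) 0.29, c) 0.98

Derivation:
a) Type I error probability = α = 0.02
b) Power = P(reject H₀ | H₁ true) = 1 - β = 0.71, so Type II error probability = β = 1 - Power = 0.29
c) P(fail to reject H₀ | H₀ true) = 1 - α = 0.98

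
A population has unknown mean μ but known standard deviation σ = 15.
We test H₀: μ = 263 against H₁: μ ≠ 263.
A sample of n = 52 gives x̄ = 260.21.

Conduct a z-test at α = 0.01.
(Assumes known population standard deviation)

Answer: z = -1.3413, fail to reject H₀

Derivation:
Standard error: SE = σ/√n = 15/√52 = 2.0801
z-statistic: z = (x̄ - μ₀)/SE = (260.21 - 263)/2.0801 = -1.3413
Critical value: ±2.576
p-value = 0.1798
Decision: fail to reject H₀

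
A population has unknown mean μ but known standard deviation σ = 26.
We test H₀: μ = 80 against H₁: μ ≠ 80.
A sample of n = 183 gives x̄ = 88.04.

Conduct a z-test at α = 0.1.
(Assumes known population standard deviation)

Answer: z = 4.1831, reject H₀

Derivation:
Standard error: SE = σ/√n = 26/√183 = 1.9220
z-statistic: z = (x̄ - μ₀)/SE = (88.04 - 80)/1.9220 = 4.1831
Critical value: ±1.645
p-value < 0.0001
Decision: reject H₀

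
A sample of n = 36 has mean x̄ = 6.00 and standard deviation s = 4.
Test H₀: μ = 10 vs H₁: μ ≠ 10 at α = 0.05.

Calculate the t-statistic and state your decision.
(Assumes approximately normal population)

Answer: t = -5.9997, reject H₀

Derivation:
df = n - 1 = 35
SE = s/√n = 4/√36 = 0.6667
t = (x̄ - μ₀)/SE = (6.00 - 10)/0.6667 = -5.9997
Critical value: t_{0.025,35} = ±2.030
p-value < 0.0001
Decision: reject H₀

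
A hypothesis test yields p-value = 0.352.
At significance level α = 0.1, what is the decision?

Answer: fail to reject H₀

Derivation:
Compare p-value to α:
0.352 ≥ 0.1
Decision: fail to reject H₀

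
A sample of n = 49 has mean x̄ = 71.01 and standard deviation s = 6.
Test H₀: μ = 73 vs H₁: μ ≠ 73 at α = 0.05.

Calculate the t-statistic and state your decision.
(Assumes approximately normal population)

df = n - 1 = 48
SE = s/√n = 6/√49 = 0.8571
t = (x̄ - μ₀)/SE = (71.01 - 73)/0.8571 = -2.3218
Critical value: t_{0.025,48} = ±2.011
p-value ≈ 0.0245
Decision: reject H₀

Answer: t = -2.3218, reject H₀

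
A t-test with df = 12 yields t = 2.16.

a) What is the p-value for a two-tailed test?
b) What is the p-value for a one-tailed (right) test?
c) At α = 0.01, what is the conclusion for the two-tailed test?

Answer: a) 0.0517, b) 0.0259, c) fail to reject H₀

Derivation:
Using t-distribution with df = 12:
a) Two-tailed: p = 2×P(T > 2.16) = 0.0517
b) One-tailed: p = P(T > 2.16) = 0.0259
c) 0.0517 ≥ 0.01, fail to reject H₀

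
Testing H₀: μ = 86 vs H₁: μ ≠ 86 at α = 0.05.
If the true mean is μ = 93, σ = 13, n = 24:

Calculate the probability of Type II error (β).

Answer: β ≈ 0.2489

Derivation:
SE = σ/√n = 13/√24 = 2.6536
Critical values: μ₀ ± z_0.025×SE = 86 ± 1.960×2.6536
Acceptance region: (80.7989, 91.2011)
Under H₁ (μ = 93): z_high = (91.2011 - 93)/2.6536 = -0.6779, z_low = (80.7989 - 93)/2.6536 = -4.5979
β = P(not reject | H₁) = Φ(-0.6779) - Φ(-4.5979) ≈ 0.2489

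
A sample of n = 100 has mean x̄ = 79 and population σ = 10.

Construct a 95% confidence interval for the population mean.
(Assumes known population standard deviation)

Answer: (77.0400, 80.9600)

Derivation:
Confidence level: 95%, α = 0.05
z_0.025 = 1.960
SE = σ/√n = 10/√100 = 1.0000
Margin of error = 1.960 × 1.0000 = 1.9600
CI: x̄ ± margin = 79 ± 1.9600
CI: (77.0400, 80.9600)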